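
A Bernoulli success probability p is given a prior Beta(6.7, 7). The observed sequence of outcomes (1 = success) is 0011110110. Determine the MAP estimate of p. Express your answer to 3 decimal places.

Prior: Beta(6.7, 7).
Data: 6 successes in 10 trials (from the sequence). The binomial likelihood contributes p^6(1−p)^4, so the posterior is Beta(6.7+6, 7+4) = Beta(12.7, 11).
For Beta(a, b) with a, b > 1 the mode is (a−1)/(a+b−2) = 11.7/21.7 ≈ 0.539.

p̂_MAP = 0.539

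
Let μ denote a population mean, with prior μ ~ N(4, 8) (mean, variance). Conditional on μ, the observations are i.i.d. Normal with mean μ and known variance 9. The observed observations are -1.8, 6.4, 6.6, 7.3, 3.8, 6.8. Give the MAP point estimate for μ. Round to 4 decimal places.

n = 6; x̄ = ((-1.8) + 6.4 + 6.6 + 7.3 + 3.8 + 6.8)/6 = 29.1/6 = 4.85.
For a Normal prior and Normal likelihood with known variance, the posterior is Normal; its mode equals its mean, the precision-weighted average.
Prior precision 1/σ₀² = 1/8 = 0.125; data precision n/σ² = 6/9 = 2/3.
μ̂ = (0.125·4 + (2/3)·4.85) / (0.125 + 2/3) = (56/15)/(19/24) = 448/95 ≈ 4.7158.

μ̂_MAP = 4.7158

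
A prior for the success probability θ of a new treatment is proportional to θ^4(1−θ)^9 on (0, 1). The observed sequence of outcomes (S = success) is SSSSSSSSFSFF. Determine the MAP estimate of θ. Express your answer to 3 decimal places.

The prior density ∝ θ^4(1−θ)^9 is the kernel of Beta(5, 10).
Data: 9 successes in 12 trials (from the sequence). The binomial likelihood contributes θ^9(1−θ)^3, so the posterior is Beta(5+9, 10+3) = Beta(14, 13).
For Beta(a, b) with a, b > 1 the mode is (a−1)/(a+b−2) = 13/25 ≈ 0.520.

θ̂_MAP = 0.520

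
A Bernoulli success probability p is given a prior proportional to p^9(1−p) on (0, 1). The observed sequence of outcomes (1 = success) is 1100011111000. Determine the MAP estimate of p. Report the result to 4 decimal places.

The prior density ∝ p^9(1−p)^1 is the kernel of Beta(10, 2).
Data: 7 successes in 13 trials (from the sequence). The binomial likelihood contributes p^7(1−p)^6, so the posterior is Beta(10+7, 2+6) = Beta(17, 8).
For Beta(a, b) with a, b > 1 the mode is (a−1)/(a+b−2) = 16/23 ≈ 0.6957.

p̂_MAP = 0.6957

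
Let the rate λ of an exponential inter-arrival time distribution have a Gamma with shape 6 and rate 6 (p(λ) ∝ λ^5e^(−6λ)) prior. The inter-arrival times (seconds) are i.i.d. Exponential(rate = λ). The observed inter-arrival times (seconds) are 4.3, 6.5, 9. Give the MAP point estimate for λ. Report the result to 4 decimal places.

The Exponential(rate=λ) likelihood is ∝ λ^n e^(−λΣtᵢ). Here n = 3 and Σtᵢ = 4.3 + 6.5 + 9 = 19.8.
Posterior ∝ λ^5e^(−6λ) · λ^3e^(−19.8λ) = λ^8e^(−25.8λ), i.e. Gamma(9, 25.8).
Mode = (a−1)/b = 8/25.8 ≈ 0.3101.

λ̂_MAP = 0.3101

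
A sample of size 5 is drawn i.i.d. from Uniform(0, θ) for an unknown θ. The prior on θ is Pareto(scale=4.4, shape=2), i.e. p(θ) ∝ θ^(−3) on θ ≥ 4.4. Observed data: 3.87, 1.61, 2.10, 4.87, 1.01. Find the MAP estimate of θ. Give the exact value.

θ̂_MAP = 4.87

The Uniform(0, θ) likelihood is θ^(−n) for θ ≥ max(xᵢ), zero otherwise. Here max(xᵢ) = 4.87.
Posterior ∝ θ^(−3) · θ^(−5) = θ^(−8) on θ ≥ max(4.4, 4.87) = 4.87.
This density is strictly decreasing in θ, so the posterior mode lies at the lower boundary of the support.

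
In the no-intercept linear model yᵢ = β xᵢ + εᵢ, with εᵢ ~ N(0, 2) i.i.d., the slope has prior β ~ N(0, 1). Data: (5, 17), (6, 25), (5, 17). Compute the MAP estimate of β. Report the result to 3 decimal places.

log p(β | y) = −Σ(yᵢ − βxᵢ)²/(2·2) − β²/(2·1) + const.
Setting the derivative to zero: Σxᵢ(yᵢ − βxᵢ)/2 − β/1 = 0, so β = Σxᵢyᵢ / (Σxᵢ² + σ²/τ²).
Σxᵢyᵢ = 5·17 + 6·25 + 5·17 = 320; Σxᵢ² = 86; σ²/τ² = 2.
β̂_MAP = 320 / (86 + 2) = 320/88 ≈ 3.636.

β̂_MAP = 3.636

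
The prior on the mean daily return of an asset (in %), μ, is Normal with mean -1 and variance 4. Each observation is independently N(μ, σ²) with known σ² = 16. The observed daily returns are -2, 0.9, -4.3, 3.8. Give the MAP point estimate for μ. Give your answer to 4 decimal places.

n = 4; x̄ = ((-2) + 0.9 + (-4.3) + 3.8)/4 = -1.6/4 = -0.4.
For a Normal prior and Normal likelihood with known variance, the posterior is Normal; its mode equals its mean, the precision-weighted average.
Prior precision 1/σ₀² = 1/4 = 0.25; data precision n/σ² = 4/16 = 0.25.
μ̂ = (0.25·(-1) + 0.25·(-0.4)) / (0.25 + 0.25) = (-0.35)/0.5 = -0.7000.

μ̂_MAP = -0.7000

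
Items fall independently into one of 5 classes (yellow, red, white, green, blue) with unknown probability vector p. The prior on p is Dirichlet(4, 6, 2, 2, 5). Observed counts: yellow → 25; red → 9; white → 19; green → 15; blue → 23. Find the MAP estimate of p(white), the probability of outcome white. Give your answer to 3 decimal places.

The posterior is Dirichlet(αᵢ + nᵢ) = Dirichlet(29, 15, 21, 17, 28).
For a Dirichlet(a₁,…,a_K) with all aᵢ > 1, the mode has j-th component (aⱼ − 1)/(Σaᵢ − K).
Here Σaᵢ = 110 and K = 5, so p(white) = (21 − 1)/(110 − 5) = 20/105 ≈ 0.190.

MAP estimate of p(white) = 0.190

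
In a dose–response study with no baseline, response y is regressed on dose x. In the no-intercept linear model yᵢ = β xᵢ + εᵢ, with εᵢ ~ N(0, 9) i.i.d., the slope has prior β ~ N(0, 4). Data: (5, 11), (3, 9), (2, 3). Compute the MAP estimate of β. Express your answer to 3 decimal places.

log p(β | y) = −Σ(yᵢ − βxᵢ)²/(2·9) − β²/(2·4) + const.
Setting the derivative to zero: Σxᵢ(yᵢ − βxᵢ)/9 − β/4 = 0, so β = Σxᵢyᵢ / (Σxᵢ² + σ²/τ²).
Σxᵢyᵢ = 5·11 + 3·9 + 2·3 = 88; Σxᵢ² = 38; σ²/τ² = 2.25.
β̂_MAP = 88 / (38 + 2.25) = 88/40.25 ≈ 2.186.

β̂_MAP = 2.186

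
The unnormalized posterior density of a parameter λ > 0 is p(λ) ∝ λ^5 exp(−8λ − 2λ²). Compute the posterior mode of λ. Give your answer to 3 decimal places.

λ̂_MAP = 0.500

ℓ'(λ) = 5/λ − 8 − 4λ. Setting this to zero and multiplying by λ: 4λ² + 8λ − 5 = 0.
λ = (−8 + √(8² + 4·4·5)) / (2·4) = (−8 + √144) / 8 = (−8 + 12)/8 = 1/2.
ℓ''(λ) = −5/λ² − 4 < 0, confirming a maximum.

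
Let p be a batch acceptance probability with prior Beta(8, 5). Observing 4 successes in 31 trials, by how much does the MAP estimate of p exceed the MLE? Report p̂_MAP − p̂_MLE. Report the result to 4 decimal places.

Posterior is Beta(12, 32); MAP = (12−1)/(44−2) = 11/42 ≈ 0.26190.
MLE ignores the prior: p̂_MLE = k/n = 4/31 ≈ 0.12903.
Difference = 11/42 − 4/31 = 173/1302 ≈ 0.1329.

MAP − MLE = 0.1329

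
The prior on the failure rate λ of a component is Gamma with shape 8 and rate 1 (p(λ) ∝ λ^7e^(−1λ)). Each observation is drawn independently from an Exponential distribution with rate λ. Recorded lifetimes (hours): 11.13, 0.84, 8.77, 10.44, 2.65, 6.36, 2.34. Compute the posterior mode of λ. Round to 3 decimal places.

λ̂_MAP = 0.322

The Exponential(rate=λ) likelihood is ∝ λ^n e^(−λΣtᵢ). Here n = 7 and Σtᵢ = 11.13 + 0.84 + 8.77 + 10.44 + 2.65 + 6.36 + 2.34 = 42.53.
Posterior ∝ λ^7e^(−1λ) · λ^7e^(−42.53λ) = λ^14e^(−43.53λ), i.e. Gamma(15, 43.53).
Mode = (a−1)/b = 14/43.53 ≈ 0.322.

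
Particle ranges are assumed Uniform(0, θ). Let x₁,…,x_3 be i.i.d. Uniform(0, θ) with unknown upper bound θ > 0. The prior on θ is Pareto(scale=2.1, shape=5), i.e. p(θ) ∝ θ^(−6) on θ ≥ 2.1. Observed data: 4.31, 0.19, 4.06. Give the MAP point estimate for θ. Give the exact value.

θ̂_MAP = 4.31

The Uniform(0, θ) likelihood is θ^(−n) for θ ≥ max(xᵢ), zero otherwise. Here max(xᵢ) = 4.31.
Posterior ∝ θ^(−6) · θ^(−3) = θ^(−9) on θ ≥ max(2.1, 4.31) = 4.31.
This density is strictly decreasing in θ, so the posterior mode lies at the lower boundary of the support.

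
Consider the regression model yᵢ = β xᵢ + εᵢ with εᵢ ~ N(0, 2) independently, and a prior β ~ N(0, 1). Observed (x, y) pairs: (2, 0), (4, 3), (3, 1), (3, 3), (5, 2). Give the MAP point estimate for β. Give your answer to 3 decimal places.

log p(β | y) = −Σ(yᵢ − βxᵢ)²/(2·2) − β²/(2·1) + const.
Setting the derivative to zero: Σxᵢ(yᵢ − βxᵢ)/2 − β/1 = 0, so β = Σxᵢyᵢ / (Σxᵢ² + σ²/τ²).
Σxᵢyᵢ = 2·0 + 4·3 + 3·1 + 3·3 + 5·2 = 34; Σxᵢ² = 63; σ²/τ² = 2.
β̂_MAP = 34 / (63 + 2) = 34/65 ≈ 0.523.

β̂_MAP = 0.523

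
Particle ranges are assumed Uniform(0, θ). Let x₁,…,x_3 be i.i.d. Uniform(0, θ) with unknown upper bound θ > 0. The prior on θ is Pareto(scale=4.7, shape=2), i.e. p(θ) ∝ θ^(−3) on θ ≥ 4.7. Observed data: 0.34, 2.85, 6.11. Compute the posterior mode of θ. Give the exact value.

θ̂_MAP = 6.11

The Uniform(0, θ) likelihood is θ^(−n) for θ ≥ max(xᵢ), zero otherwise. Here max(xᵢ) = 6.11.
Posterior ∝ θ^(−3) · θ^(−3) = θ^(−6) on θ ≥ max(4.7, 6.11) = 6.11.
This density is strictly decreasing in θ, so the posterior mode lies at the lower boundary of the support.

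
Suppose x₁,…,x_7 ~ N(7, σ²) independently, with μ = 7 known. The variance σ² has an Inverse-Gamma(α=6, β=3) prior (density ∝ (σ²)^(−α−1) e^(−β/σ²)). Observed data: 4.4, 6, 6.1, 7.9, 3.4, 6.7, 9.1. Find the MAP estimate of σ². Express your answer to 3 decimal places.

Sum of squared deviations about the known mean: SS = (4.4−7)² + (6−7)² + (6.1−7)² + (7.9−7)² + (3.4−7)² + (6.7−7)² + (9.1−7)² = 26.84.
The Normal likelihood contributes (σ²)^(−n/2) exp(−SS/(2σ²)), so the posterior is Inverse-Gamma(α + n/2, β + SS/2) = Inverse-Gamma(9.5, 16.42).
The mode of Inverse-Gamma(a, b) is b/(a+1) = 16.42/10.5 ≈ 1.564.

σ̂²_MAP = 1.564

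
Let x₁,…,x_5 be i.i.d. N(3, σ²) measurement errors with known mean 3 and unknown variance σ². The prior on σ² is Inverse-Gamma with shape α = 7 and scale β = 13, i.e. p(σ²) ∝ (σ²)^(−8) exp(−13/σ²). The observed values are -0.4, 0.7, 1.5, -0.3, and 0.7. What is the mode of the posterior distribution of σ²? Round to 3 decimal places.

σ̂²_MAP = 2.918

Sum of squared deviations about the known mean: SS = (-0.4−3)² + (0.7−3)² + (1.5−3)² + (-0.3−3)² + (0.7−3)² = 35.28.
The Normal likelihood contributes (σ²)^(−n/2) exp(−SS/(2σ²)), so the posterior is Inverse-Gamma(α + n/2, β + SS/2) = Inverse-Gamma(9.5, 30.64).
The mode of Inverse-Gamma(a, b) is b/(a+1) = 30.64/10.5 ≈ 2.918.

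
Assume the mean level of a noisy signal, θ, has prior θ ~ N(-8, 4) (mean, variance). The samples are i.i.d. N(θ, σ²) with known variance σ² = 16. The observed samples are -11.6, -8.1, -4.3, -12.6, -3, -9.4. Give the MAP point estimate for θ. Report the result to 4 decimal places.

n = 6; x̄ = ((-11.6) + (-8.1) + (-4.3) + (-12.6) + (-3) + (-9.4))/6 = -49/6 = -49/6 ≈ -8.1667.
For a Normal prior and Normal likelihood with known variance, the posterior is Normal; its mode equals its mean, the precision-weighted average.
Prior precision 1/σ₀² = 1/4 = 0.25; data precision n/σ² = 6/16 = 0.375.
θ̂ = (0.25·(-8) + 0.375·(-49/6)) / (0.25 + 0.375) = (-5.0625)/0.625 = -8.1000.

θ̂_MAP = -8.1000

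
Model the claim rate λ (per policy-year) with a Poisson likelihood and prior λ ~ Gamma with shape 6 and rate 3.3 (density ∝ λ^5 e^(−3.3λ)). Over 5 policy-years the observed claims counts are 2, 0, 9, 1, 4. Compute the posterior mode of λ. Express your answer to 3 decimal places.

Σxᵢ = 2+0+9+1+4 = 16, with n = 5.
Posterior ∝ λ^5e^(−3.3λ) · λ^16e^(−5λ) = λ^21e^(−8.3λ), i.e. Gamma(shape=22, rate=8.3).
The mode of a Gamma(a, b) with a ≥ 1 (shape–rate) is (a−1)/b = 21/8.3 ≈ 2.530.

λ̂_MAP = 2.530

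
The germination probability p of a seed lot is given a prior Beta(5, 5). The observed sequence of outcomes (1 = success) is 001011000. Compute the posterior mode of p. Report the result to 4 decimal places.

p̂_MAP = 0.4118

Prior: Beta(5, 5).
Data: 3 successes in 9 trials (from the sequence). The binomial likelihood contributes p^3(1−p)^6, so the posterior is Beta(5+3, 5+6) = Beta(8, 11).
For Beta(a, b) with a, b > 1 the mode is (a−1)/(a+b−2) = 7/17 ≈ 0.4118.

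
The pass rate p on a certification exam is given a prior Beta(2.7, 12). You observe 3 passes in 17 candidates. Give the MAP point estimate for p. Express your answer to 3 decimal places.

p̂_MAP = 0.158

Prior: Beta(2.7, 12).
Data: 3 successes in 17 trials. The binomial likelihood contributes p^3(1−p)^14, so the posterior is Beta(2.7+3, 12+14) = Beta(5.7, 26).
For Beta(a, b) with a, b > 1 the mode is (a−1)/(a+b−2) = 4.7/29.7 ≈ 0.158.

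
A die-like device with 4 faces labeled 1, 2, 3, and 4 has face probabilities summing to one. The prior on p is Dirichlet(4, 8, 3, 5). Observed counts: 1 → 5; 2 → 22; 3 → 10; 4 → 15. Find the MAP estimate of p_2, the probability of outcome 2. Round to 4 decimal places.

MAP estimate: 0.4265

The posterior is Dirichlet(αᵢ + nᵢ) = Dirichlet(9, 30, 13, 20).
For a Dirichlet(a₁,…,a_K) with all aᵢ > 1, the mode has j-th component (aⱼ − 1)/(Σaᵢ − K).
Here Σaᵢ = 72 and K = 4, so p_2 = (30 − 1)/(72 − 4) = 29/68 ≈ 0.4265.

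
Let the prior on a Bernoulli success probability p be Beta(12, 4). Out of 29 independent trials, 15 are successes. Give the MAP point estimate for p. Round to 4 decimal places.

p̂_MAP = 0.6047

Prior: Beta(12, 4).
Data: 15 successes in 29 trials. The binomial likelihood contributes p^15(1−p)^14, so the posterior is Beta(12+15, 4+14) = Beta(27, 18).
For Beta(a, b) with a, b > 1 the mode is (a−1)/(a+b−2) = 26/43 ≈ 0.6047.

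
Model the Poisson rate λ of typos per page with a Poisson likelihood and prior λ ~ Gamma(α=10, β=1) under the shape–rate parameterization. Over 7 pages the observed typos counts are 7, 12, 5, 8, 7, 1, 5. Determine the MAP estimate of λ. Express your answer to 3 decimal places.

Σxᵢ = 7+12+5+8+7+1+5 = 45, with n = 7.
Posterior ∝ λ^9e^(−1λ) · λ^45e^(−7λ) = λ^54e^(−8λ), i.e. Gamma(shape=55, rate=8).
The mode of a Gamma(a, b) with a ≥ 1 (shape–rate) is (a−1)/b = 54/8 ≈ 6.750.

λ̂_MAP = 6.750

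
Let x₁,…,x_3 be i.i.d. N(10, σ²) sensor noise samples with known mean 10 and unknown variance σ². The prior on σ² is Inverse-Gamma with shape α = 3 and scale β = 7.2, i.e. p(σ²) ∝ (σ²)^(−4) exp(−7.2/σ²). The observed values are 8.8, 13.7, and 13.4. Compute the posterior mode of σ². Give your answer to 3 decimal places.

σ̂²_MAP = 3.735

Sum of squared deviations about the known mean: SS = (8.8−10)² + (13.7−10)² + (13.4−10)² = 26.69.
The Normal likelihood contributes (σ²)^(−n/2) exp(−SS/(2σ²)), so the posterior is Inverse-Gamma(α + n/2, β + SS/2) = Inverse-Gamma(4.5, 20.545).
The mode of Inverse-Gamma(a, b) is b/(a+1) = 20.545/5.5 ≈ 3.735.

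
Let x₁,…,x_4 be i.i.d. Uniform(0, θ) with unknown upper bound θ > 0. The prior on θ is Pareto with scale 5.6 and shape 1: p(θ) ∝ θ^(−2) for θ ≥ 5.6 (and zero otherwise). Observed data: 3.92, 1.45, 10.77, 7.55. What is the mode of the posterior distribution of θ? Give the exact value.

θ̂_MAP = 10.77

The Uniform(0, θ) likelihood is θ^(−n) for θ ≥ max(xᵢ), zero otherwise. Here max(xᵢ) = 10.77.
Posterior ∝ θ^(−2) · θ^(−4) = θ^(−6) on θ ≥ max(5.6, 10.77) = 10.77.
This density is strictly decreasing in θ, so the posterior mode lies at the lower boundary of the support.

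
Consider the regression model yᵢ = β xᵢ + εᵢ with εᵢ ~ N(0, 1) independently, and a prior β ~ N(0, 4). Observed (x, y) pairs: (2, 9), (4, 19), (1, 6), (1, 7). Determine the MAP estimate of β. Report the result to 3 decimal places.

log p(β | y) = −Σ(yᵢ − βxᵢ)²/(2·1) − β²/(2·4) + const.
Setting the derivative to zero: Σxᵢ(yᵢ − βxᵢ)/1 − β/4 = 0, so β = Σxᵢyᵢ / (Σxᵢ² + σ²/τ²).
Σxᵢyᵢ = 2·9 + 4·19 + 1·6 + 1·7 = 107; Σxᵢ² = 22; σ²/τ² = 0.25.
β̂_MAP = 107 / (22 + 0.25) = 107/22.25 ≈ 4.809.

β̂_MAP = 4.809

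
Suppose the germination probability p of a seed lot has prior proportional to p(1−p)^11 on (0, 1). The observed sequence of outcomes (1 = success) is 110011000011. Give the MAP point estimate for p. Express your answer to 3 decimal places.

p̂_MAP = 0.292

The prior density ∝ p(1−p)^11 is the kernel of Beta(2, 12).
Data: 6 successes in 12 trials (from the sequence). The binomial likelihood contributes p^6(1−p)^6, so the posterior is Beta(2+6, 12+6) = Beta(8, 18).
For Beta(a, b) with a, b > 1 the mode is (a−1)/(a+b−2) = 7/24 ≈ 0.292.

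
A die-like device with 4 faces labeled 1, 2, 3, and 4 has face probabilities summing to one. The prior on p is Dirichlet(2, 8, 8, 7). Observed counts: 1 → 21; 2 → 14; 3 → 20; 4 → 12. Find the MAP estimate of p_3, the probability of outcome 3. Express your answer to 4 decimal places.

The posterior is Dirichlet(αᵢ + nᵢ) = Dirichlet(23, 22, 28, 19).
For a Dirichlet(a₁,…,a_K) with all aᵢ > 1, the mode has j-th component (aⱼ − 1)/(Σaᵢ − K).
Here Σaᵢ = 92 and K = 4, so p_3 = (28 − 1)/(92 − 4) = 27/88 ≈ 0.3068.

MAP estimate: 0.3068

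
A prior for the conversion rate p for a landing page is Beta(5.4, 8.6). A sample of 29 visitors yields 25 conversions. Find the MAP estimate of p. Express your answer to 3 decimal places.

Prior: Beta(5.4, 8.6).
Data: 25 successes in 29 trials. The binomial likelihood contributes p^25(1−p)^4, so the posterior is Beta(5.4+25, 8.6+4) = Beta(30.4, 12.6).
For Beta(a, b) with a, b > 1 the mode is (a−1)/(a+b−2) = 29.4/41 ≈ 0.717.

p̂_MAP = 0.717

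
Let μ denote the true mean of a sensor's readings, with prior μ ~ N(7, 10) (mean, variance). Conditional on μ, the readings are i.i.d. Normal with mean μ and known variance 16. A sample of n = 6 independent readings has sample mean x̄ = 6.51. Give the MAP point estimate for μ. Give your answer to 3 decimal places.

μ̂_MAP = 6.613

n = 6, x̄ = 6.51.
For a Normal prior and Normal likelihood with known variance, the posterior is Normal; its mode equals its mean, the precision-weighted average.
Prior precision 1/σ₀² = 1/10 = 0.1; data precision n/σ² = 6/16 = 0.375.
μ̂ = (0.1·7 + 0.375·6.51) / (0.1 + 0.375) = 3.14125/0.475 = 2513/380 ≈ 6.613.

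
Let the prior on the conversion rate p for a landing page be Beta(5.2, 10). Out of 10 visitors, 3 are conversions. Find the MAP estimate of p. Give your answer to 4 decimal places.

Prior: Beta(5.2, 10).
Data: 3 successes in 10 trials. The binomial likelihood contributes p^3(1−p)^7, so the posterior is Beta(5.2+3, 10+7) = Beta(8.2, 17).
For Beta(a, b) with a, b > 1 the mode is (a−1)/(a+b−2) = 7.2/23.2 ≈ 0.3103.

p̂_MAP = 0.3103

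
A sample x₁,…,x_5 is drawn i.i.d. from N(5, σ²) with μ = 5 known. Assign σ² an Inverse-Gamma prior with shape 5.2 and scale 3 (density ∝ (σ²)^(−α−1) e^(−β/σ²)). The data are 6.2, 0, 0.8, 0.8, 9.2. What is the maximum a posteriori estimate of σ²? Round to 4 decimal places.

Sum of squared deviations about the known mean: SS = (6.2−5)² + (0−5)² + (0.8−5)² + (0.8−5)² + (9.2−5)² = 79.36.
The Normal likelihood contributes (σ²)^(−n/2) exp(−SS/(2σ²)), so the posterior is Inverse-Gamma(α + n/2, β + SS/2) = Inverse-Gamma(7.7, 42.68).
The mode of Inverse-Gamma(a, b) is b/(a+1) = 42.68/8.7 ≈ 4.9057.

σ̂²_MAP = 4.9057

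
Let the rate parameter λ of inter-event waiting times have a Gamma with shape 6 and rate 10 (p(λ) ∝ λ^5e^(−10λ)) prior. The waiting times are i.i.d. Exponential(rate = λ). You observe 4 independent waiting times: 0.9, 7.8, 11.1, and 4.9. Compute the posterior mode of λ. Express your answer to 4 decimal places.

The Exponential(rate=λ) likelihood is ∝ λ^n e^(−λΣtᵢ). Here n = 4 and Σtᵢ = 0.9 + 7.8 + 11.1 + 4.9 = 24.7.
Posterior ∝ λ^5e^(−10λ) · λ^4e^(−24.7λ) = λ^9e^(−34.7λ), i.e. Gamma(10, 34.7).
Mode = (a−1)/b = 9/34.7 ≈ 0.2594.

λ̂_MAP = 0.2594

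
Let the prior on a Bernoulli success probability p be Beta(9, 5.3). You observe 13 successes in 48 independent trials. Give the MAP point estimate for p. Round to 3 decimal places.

p̂_MAP = 0.348

Prior: Beta(9, 5.3).
Data: 13 successes in 48 trials. The binomial likelihood contributes p^13(1−p)^35, so the posterior is Beta(9+13, 5.3+35) = Beta(22, 40.3).
For Beta(a, b) with a, b > 1 the mode is (a−1)/(a+b−2) = 21/60.3 ≈ 0.348.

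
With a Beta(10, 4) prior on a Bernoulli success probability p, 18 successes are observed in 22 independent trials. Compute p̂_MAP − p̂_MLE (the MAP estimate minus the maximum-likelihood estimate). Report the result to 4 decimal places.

Posterior is Beta(28, 8); MAP = (28−1)/(36−2) = 27/34 ≈ 0.79412.
MLE ignores the prior: p̂_MLE = k/n = 18/22 ≈ 0.81818.
Difference = 27/34 − 18/22 = -9/374 ≈ -0.0241.

MAP − MLE = -0.0241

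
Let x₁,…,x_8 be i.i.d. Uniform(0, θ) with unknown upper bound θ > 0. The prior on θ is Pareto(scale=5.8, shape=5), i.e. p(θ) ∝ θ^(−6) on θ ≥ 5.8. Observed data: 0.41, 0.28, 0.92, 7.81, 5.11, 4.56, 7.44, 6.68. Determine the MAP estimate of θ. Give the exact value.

θ̂_MAP = 7.81

The Uniform(0, θ) likelihood is θ^(−n) for θ ≥ max(xᵢ), zero otherwise. Here max(xᵢ) = 7.81.
Posterior ∝ θ^(−6) · θ^(−8) = θ^(−14) on θ ≥ max(5.8, 7.81) = 7.81.
This density is strictly decreasing in θ, so the posterior mode lies at the lower boundary of the support.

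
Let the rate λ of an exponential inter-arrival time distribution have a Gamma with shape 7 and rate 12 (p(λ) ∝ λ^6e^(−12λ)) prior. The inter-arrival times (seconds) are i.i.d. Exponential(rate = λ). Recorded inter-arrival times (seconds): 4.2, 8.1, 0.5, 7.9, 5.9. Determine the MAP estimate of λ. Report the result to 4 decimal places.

λ̂_MAP = 0.2850

The Exponential(rate=λ) likelihood is ∝ λ^n e^(−λΣtᵢ). Here n = 5 and Σtᵢ = 4.2 + 8.1 + 0.5 + 7.9 + 5.9 = 26.6.
Posterior ∝ λ^6e^(−12λ) · λ^5e^(−26.6λ) = λ^11e^(−38.6λ), i.e. Gamma(12, 38.6).
Mode = (a−1)/b = 11/38.6 ≈ 0.2850.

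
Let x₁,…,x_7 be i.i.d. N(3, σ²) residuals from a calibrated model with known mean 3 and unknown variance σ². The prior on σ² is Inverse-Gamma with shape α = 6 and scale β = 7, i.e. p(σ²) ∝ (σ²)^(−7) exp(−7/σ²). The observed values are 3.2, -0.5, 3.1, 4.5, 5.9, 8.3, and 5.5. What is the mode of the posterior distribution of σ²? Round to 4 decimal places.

σ̂²_MAP = 3.3952

Sum of squared deviations about the known mean: SS = (3.2−3)² + (-0.5−3)² + (3.1−3)² + (4.5−3)² + (5.9−3)² + (8.3−3)² + (5.5−3)² = 57.3.
The Normal likelihood contributes (σ²)^(−n/2) exp(−SS/(2σ²)), so the posterior is Inverse-Gamma(α + n/2, β + SS/2) = Inverse-Gamma(9.5, 35.65).
The mode of Inverse-Gamma(a, b) is b/(a+1) = 35.65/10.5 ≈ 3.3952.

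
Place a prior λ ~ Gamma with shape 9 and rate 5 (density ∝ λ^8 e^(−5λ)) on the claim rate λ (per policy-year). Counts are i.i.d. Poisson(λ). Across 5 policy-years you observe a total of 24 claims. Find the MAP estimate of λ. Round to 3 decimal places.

λ̂_MAP = 3.200

Σxᵢ = 24, n = 5.
Posterior ∝ λ^8e^(−5λ) · λ^24e^(−5λ) = λ^32e^(−10λ), i.e. Gamma(shape=33, rate=10).
The mode of a Gamma(a, b) with a ≥ 1 (shape–rate) is (a−1)/b = 32/10 ≈ 3.200.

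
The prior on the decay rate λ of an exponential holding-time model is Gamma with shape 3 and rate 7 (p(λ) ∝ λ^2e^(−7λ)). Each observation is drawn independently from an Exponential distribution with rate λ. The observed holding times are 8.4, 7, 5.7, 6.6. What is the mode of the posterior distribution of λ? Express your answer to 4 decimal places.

λ̂_MAP = 0.1729

The Exponential(rate=λ) likelihood is ∝ λ^n e^(−λΣtᵢ). Here n = 4 and Σtᵢ = 8.4 + 7 + 5.7 + 6.6 = 27.7.
Posterior ∝ λ^2e^(−7λ) · λ^4e^(−27.7λ) = λ^6e^(−34.7λ), i.e. Gamma(7, 34.7).
Mode = (a−1)/b = 6/34.7 ≈ 0.1729.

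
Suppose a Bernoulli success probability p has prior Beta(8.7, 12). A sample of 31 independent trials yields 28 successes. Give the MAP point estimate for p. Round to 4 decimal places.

Prior: Beta(8.7, 12).
Data: 28 successes in 31 trials. The binomial likelihood contributes p^28(1−p)^3, so the posterior is Beta(8.7+28, 12+3) = Beta(36.7, 15).
For Beta(a, b) with a, b > 1 the mode is (a−1)/(a+b−2) = 35.7/49.7 ≈ 0.7183.

p̂_MAP = 0.7183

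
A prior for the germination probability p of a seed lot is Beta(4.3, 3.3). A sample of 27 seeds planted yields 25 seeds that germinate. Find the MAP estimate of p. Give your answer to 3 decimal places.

Prior: Beta(4.3, 3.3).
Data: 25 successes in 27 trials. The binomial likelihood contributes p^25(1−p)^2, so the posterior is Beta(4.3+25, 3.3+2) = Beta(29.3, 5.3).
For Beta(a, b) with a, b > 1 the mode is (a−1)/(a+b−2) = 28.3/32.6 ≈ 0.868.

p̂_MAP = 0.868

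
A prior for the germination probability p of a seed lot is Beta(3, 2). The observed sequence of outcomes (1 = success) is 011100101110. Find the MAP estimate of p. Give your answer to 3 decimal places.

Prior: Beta(3, 2).
Data: 7 successes in 12 trials (from the sequence). The binomial likelihood contributes p^7(1−p)^5, so the posterior is Beta(3+7, 2+5) = Beta(10, 7).
For Beta(a, b) with a, b > 1 the mode is (a−1)/(a+b−2) = 9/15 ≈ 0.600.

p̂_MAP = 0.600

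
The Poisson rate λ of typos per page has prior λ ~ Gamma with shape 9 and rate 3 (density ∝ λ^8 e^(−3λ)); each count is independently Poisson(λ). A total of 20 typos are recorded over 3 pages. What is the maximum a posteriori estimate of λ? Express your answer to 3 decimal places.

λ̂_MAP = 4.667

Σxᵢ = 20, n = 3.
Posterior ∝ λ^8e^(−3λ) · λ^20e^(−3λ) = λ^28e^(−6λ), i.e. Gamma(shape=29, rate=6).
The mode of a Gamma(a, b) with a ≥ 1 (shape–rate) is (a−1)/b = 28/6 ≈ 4.667.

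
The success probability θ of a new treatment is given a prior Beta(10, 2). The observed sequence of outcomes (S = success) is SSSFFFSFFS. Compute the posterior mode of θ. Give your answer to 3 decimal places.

Prior: Beta(10, 2).
Data: 5 successes in 10 trials (from the sequence). The binomial likelihood contributes θ^5(1−θ)^5, so the posterior is Beta(10+5, 2+5) = Beta(15, 7).
For Beta(a, b) with a, b > 1 the mode is (a−1)/(a+b−2) = 14/20 ≈ 0.700.

θ̂_MAP = 0.700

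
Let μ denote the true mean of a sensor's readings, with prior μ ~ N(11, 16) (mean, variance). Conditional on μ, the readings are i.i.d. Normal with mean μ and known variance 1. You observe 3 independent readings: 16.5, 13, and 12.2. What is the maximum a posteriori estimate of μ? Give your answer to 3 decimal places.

n = 3; x̄ = (16.5 + 13 + 12.2)/3 = 41.7/3 = 13.9.
For a Normal prior and Normal likelihood with known variance, the posterior is Normal; its mode equals its mean, the precision-weighted average.
Prior precision 1/σ₀² = 1/16 = 0.0625; data precision n/σ² = 3/1 = 3.
μ̂ = (0.0625·11 + 3·13.9) / (0.0625 + 3) = 42.3875/3.0625 = 3391/245 ≈ 13.841.

μ̂_MAP = 13.841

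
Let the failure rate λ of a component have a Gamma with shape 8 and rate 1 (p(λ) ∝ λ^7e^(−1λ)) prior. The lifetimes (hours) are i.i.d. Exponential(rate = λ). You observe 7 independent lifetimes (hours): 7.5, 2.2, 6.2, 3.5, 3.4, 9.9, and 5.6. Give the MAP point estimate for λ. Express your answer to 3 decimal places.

λ̂_MAP = 0.356

The Exponential(rate=λ) likelihood is ∝ λ^n e^(−λΣtᵢ). Here n = 7 and Σtᵢ = 7.5 + 2.2 + 6.2 + 3.5 + 3.4 + 9.9 + 5.6 = 38.3.
Posterior ∝ λ^7e^(−1λ) · λ^7e^(−38.3λ) = λ^14e^(−39.3λ), i.e. Gamma(15, 39.3).
Mode = (a−1)/b = 14/39.3 ≈ 0.356.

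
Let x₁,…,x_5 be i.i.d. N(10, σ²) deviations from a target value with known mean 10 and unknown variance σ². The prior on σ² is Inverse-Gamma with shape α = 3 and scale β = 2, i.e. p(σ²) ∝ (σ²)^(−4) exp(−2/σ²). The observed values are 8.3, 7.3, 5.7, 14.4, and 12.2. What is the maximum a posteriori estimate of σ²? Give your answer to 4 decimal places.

σ̂²_MAP = 4.3746

Sum of squared deviations about the known mean: SS = (8.3−10)² + (7.3−10)² + (5.7−10)² + (14.4−10)² + (12.2−10)² = 52.87.
The Normal likelihood contributes (σ²)^(−n/2) exp(−SS/(2σ²)), so the posterior is Inverse-Gamma(α + n/2, β + SS/2) = Inverse-Gamma(5.5, 28.435).
The mode of Inverse-Gamma(a, b) is b/(a+1) = 28.435/6.5 ≈ 4.3746.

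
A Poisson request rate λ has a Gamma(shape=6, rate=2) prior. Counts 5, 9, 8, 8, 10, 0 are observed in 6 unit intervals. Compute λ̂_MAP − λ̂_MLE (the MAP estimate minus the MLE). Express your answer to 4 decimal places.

Σxᵢ = 40. Posterior is Gamma(46, 8); MAP = (46−1)/8 = 45/8 ≈ 5.62500.
MLE = x̄ = 40/6 ≈ 6.66667.
Difference = 45/8 − 40/6 = -25/24 ≈ -1.0417.

MAP − MLE = -1.0417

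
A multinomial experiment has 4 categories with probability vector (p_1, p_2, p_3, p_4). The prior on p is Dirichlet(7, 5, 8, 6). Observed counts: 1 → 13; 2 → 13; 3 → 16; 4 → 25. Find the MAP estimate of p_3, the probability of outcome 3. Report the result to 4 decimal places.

MAP estimate: 0.2584

The posterior is Dirichlet(αᵢ + nᵢ) = Dirichlet(20, 18, 24, 31).
For a Dirichlet(a₁,…,a_K) with all aᵢ > 1, the mode has j-th component (aⱼ − 1)/(Σaᵢ − K).
Here Σaᵢ = 93 and K = 4, so p_3 = (24 − 1)/(93 − 4) = 23/89 ≈ 0.2584.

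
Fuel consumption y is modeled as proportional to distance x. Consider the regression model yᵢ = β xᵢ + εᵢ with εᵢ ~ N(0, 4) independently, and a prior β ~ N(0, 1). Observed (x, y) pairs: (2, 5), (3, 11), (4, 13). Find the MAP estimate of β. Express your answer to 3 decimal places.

log p(β | y) = −Σ(yᵢ − βxᵢ)²/(2·4) − β²/(2·1) + const.
Setting the derivative to zero: Σxᵢ(yᵢ − βxᵢ)/4 − β/1 = 0, so β = Σxᵢyᵢ / (Σxᵢ² + σ²/τ²).
Σxᵢyᵢ = 2·5 + 3·11 + 4·13 = 95; Σxᵢ² = 29; σ²/τ² = 4.
β̂_MAP = 95 / (29 + 4) = 95/33 ≈ 2.879.

β̂_MAP = 2.879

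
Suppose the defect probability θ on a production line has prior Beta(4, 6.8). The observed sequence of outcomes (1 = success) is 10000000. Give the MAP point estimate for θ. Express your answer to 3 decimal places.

Prior: Beta(4, 6.8).
Data: 1 success in 8 trials (from the sequence). The binomial likelihood contributes θ(1−θ)^7, so the posterior is Beta(4+1, 6.8+7) = Beta(5, 13.8).
For Beta(a, b) with a, b > 1 the mode is (a−1)/(a+b−2) = 4/16.8 ≈ 0.238.

θ̂_MAP = 0.238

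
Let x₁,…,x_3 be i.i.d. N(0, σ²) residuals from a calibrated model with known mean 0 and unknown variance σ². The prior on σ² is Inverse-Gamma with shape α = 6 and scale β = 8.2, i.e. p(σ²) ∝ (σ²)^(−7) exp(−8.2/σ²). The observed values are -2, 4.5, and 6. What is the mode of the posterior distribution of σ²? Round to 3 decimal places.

σ̂²_MAP = 4.509

Sum of squared deviations about the known mean: SS = (-2−0)² + (4.5−0)² + (6−0)² = 60.25.
The Normal likelihood contributes (σ²)^(−n/2) exp(−SS/(2σ²)), so the posterior is Inverse-Gamma(α + n/2, β + SS/2) = Inverse-Gamma(7.5, 38.325).
The mode of Inverse-Gamma(a, b) is b/(a+1) = 38.325/8.5 ≈ 4.509.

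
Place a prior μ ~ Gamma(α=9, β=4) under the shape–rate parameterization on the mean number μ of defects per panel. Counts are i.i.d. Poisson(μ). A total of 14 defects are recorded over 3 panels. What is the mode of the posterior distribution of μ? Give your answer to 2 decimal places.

Σxᵢ = 14, n = 3.
Posterior ∝ μ^8e^(−4μ) · μ^14e^(−3μ) = μ^22e^(−7μ), i.e. Gamma(shape=23, rate=7).
The mode of a Gamma(a, b) with a ≥ 1 (shape–rate) is (a−1)/b = 22/7 ≈ 3.14.

μ̂_MAP = 3.14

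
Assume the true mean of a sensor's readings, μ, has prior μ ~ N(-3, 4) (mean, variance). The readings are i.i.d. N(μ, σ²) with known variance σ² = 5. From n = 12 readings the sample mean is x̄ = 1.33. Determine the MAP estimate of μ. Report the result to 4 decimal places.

μ̂_MAP = 0.9215

n = 12, x̄ = 1.33.
For a Normal prior and Normal likelihood with known variance, the posterior is Normal; its mode equals its mean, the precision-weighted average.
Prior precision 1/σ₀² = 1/4 = 0.25; data precision n/σ² = 12/5 = 2.4.
μ̂ = (0.25·(-3) + 2.4·1.33) / (0.25 + 2.4) = 2.442/2.65 = 1221/1325 ≈ 0.9215.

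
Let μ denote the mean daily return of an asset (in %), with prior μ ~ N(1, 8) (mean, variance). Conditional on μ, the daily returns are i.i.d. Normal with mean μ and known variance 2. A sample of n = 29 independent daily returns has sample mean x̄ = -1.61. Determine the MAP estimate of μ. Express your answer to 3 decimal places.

n = 29, x̄ = -1.61.
For a Normal prior and Normal likelihood with known variance, the posterior is Normal; its mode equals its mean, the precision-weighted average.
Prior precision 1/σ₀² = 1/8 = 0.125; data precision n/σ² = 29/2 = 14.5.
μ̂ = (0.125·1 + 14.5·(-1.61)) / (0.125 + 14.5) = (-23.22)/14.625 = -516/325 ≈ -1.588.

μ̂_MAP = -1.588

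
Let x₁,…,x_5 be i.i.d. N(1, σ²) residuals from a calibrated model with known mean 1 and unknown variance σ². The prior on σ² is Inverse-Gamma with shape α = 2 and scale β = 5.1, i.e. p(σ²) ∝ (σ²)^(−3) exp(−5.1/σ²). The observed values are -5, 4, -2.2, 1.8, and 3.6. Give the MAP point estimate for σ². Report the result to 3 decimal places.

Sum of squared deviations about the known mean: SS = (-5−1)² + (4−1)² + (-2.2−1)² + (1.8−1)² + (3.6−1)² = 62.64.
The Normal likelihood contributes (σ²)^(−n/2) exp(−SS/(2σ²)), so the posterior is Inverse-Gamma(α + n/2, β + SS/2) = Inverse-Gamma(4.5, 36.42).
The mode of Inverse-Gamma(a, b) is b/(a+1) = 36.42/5.5 ≈ 6.622.

σ̂²_MAP = 6.622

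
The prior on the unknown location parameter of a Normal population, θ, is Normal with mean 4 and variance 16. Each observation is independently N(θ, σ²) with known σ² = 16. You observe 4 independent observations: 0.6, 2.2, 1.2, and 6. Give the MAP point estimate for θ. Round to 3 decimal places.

θ̂_MAP = 2.800

n = 4; x̄ = (0.6 + 2.2 + 1.2 + 6)/4 = 10/4 = 2.5.
For a Normal prior and Normal likelihood with known variance, the posterior is Normal; its mode equals its mean, the precision-weighted average.
Prior precision 1/σ₀² = 1/16 = 0.0625; data precision n/σ² = 4/16 = 0.25.
θ̂ = (0.0625·4 + 0.25·2.5) / (0.0625 + 0.25) = 0.875/0.3125 = 2.800.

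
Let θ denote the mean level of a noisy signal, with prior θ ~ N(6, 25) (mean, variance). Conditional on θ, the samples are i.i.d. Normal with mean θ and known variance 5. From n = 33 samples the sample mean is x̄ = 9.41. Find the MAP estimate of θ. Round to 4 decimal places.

θ̂_MAP = 9.3895

n = 33, x̄ = 9.41.
For a Normal prior and Normal likelihood with known variance, the posterior is Normal; its mode equals its mean, the precision-weighted average.
Prior precision 1/σ₀² = 1/25 = 0.04; data precision n/σ² = 33/5 = 6.6.
θ̂ = (0.04·6 + 6.6·9.41) / (0.04 + 6.6) = 62.346/6.64 = 31173/3320 ≈ 9.3895.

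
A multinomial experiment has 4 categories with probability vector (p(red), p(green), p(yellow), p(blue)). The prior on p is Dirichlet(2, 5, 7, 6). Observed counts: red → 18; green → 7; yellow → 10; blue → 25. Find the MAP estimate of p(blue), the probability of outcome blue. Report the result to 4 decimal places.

MAP estimate of p(blue) = 0.3947

The posterior is Dirichlet(αᵢ + nᵢ) = Dirichlet(20, 12, 17, 31).
For a Dirichlet(a₁,…,a_K) with all aᵢ > 1, the mode has j-th component (aⱼ − 1)/(Σaᵢ − K).
Here Σaᵢ = 80 and K = 4, so p(blue) = (31 − 1)/(80 − 4) = 30/76 ≈ 0.3947.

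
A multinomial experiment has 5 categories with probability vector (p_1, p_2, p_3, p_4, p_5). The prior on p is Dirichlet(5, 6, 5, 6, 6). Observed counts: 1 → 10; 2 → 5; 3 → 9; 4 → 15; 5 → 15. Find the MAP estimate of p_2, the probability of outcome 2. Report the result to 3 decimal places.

The posterior is Dirichlet(αᵢ + nᵢ) = Dirichlet(15, 11, 14, 21, 21).
For a Dirichlet(a₁,…,a_K) with all aᵢ > 1, the mode has j-th component (aⱼ − 1)/(Σaᵢ − K).
Here Σaᵢ = 82 and K = 5, so p_2 = (11 − 1)/(82 − 5) = 10/77 ≈ 0.130.

MAP estimate: 0.130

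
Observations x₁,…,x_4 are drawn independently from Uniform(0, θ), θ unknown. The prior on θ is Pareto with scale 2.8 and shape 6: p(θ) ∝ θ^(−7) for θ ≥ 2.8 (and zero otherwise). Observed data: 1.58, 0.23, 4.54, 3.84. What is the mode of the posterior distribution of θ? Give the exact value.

θ̂_MAP = 4.54

The Uniform(0, θ) likelihood is θ^(−n) for θ ≥ max(xᵢ), zero otherwise. Here max(xᵢ) = 4.54.
Posterior ∝ θ^(−7) · θ^(−4) = θ^(−11) on θ ≥ max(2.8, 4.54) = 4.54.
This density is strictly decreasing in θ, so the posterior mode lies at the lower boundary of the support.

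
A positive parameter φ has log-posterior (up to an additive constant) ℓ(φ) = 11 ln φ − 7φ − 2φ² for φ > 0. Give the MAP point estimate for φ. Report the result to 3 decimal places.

ℓ'(φ) = 11/φ − 7 − 4φ. Setting this to zero and multiplying by φ: 4φ² + 7φ − 11 = 0.
φ = (−7 + √(7² + 4·4·11)) / (2·4) = (−7 + √225) / 8 = (−7 + 15)/8 = 1.
ℓ''(φ) = −11/φ² − 4 < 0, confirming a maximum.

φ̂_MAP = 1.000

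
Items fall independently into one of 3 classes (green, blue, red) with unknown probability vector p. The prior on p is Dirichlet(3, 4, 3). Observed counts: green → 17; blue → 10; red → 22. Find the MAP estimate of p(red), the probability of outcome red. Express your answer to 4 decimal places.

The posterior is Dirichlet(αᵢ + nᵢ) = Dirichlet(20, 14, 25).
For a Dirichlet(a₁,…,a_K) with all aᵢ > 1, the mode has j-th component (aⱼ − 1)/(Σaᵢ − K).
Here Σaᵢ = 59 and K = 3, so p(red) = (25 − 1)/(59 − 3) = 24/56 ≈ 0.4286.

MAP estimate of p(red) = 0.4286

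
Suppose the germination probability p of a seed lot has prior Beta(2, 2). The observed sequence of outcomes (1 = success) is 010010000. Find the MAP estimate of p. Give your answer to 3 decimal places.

Prior: Beta(2, 2).
Data: 2 successes in 9 trials (from the sequence). The binomial likelihood contributes p^2(1−p)^7, so the posterior is Beta(2+2, 2+7) = Beta(4, 9).
For Beta(a, b) with a, b > 1 the mode is (a−1)/(a+b−2) = 3/11 ≈ 0.273.

p̂_MAP = 0.273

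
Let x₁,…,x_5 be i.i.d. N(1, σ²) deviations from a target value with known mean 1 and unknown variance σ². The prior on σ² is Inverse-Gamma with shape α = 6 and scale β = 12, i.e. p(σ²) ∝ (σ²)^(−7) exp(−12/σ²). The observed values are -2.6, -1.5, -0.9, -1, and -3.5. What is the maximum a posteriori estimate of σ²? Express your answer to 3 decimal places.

σ̂²_MAP = 3.741

Sum of squared deviations about the known mean: SS = (-2.6−1)² + (-1.5−1)² + (-0.9−1)² + (-1−1)² + (-3.5−1)² = 47.07.
The Normal likelihood contributes (σ²)^(−n/2) exp(−SS/(2σ²)), so the posterior is Inverse-Gamma(α + n/2, β + SS/2) = Inverse-Gamma(8.5, 35.535).
The mode of Inverse-Gamma(a, b) is b/(a+1) = 35.535/9.5 ≈ 3.741.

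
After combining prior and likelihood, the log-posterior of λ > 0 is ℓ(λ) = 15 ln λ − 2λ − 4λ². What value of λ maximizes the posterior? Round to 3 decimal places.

λ̂_MAP = 1.250

ℓ'(λ) = 15/λ − 2 − 8λ. Setting this to zero and multiplying by λ: 8λ² + 2λ − 15 = 0.
λ = (−2 + √(2² + 4·8·15)) / (2·8) = (−2 + √484) / 16 = (−2 + 22)/16 = 5/4.
ℓ''(λ) = −15/λ² − 8 < 0, confirming a maximum.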